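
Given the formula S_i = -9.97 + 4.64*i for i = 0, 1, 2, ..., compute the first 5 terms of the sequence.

This is an arithmetic sequence.
i=0: S_0 = -9.97 + 4.64*0 = -9.97
i=1: S_1 = -9.97 + 4.64*1 = -5.33
i=2: S_2 = -9.97 + 4.64*2 = -0.69
i=3: S_3 = -9.97 + 4.64*3 = 3.95
i=4: S_4 = -9.97 + 4.64*4 = 8.59
The first 5 terms are: [-9.97, -5.33, -0.69, 3.95, 8.59]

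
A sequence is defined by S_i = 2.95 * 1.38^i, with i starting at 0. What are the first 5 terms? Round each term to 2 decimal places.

This is a geometric sequence.
i=0: S_0 = 2.95 * 1.38^0 = 2.95
i=1: S_1 = 2.95 * 1.38^1 ≈ 4.07
i=2: S_2 = 2.95 * 1.38^2 ≈ 5.62
i=3: S_3 = 2.95 * 1.38^3 ≈ 7.75
i=4: S_4 = 2.95 * 1.38^4 ≈ 10.7
The first 5 terms are: [2.95, 4.07, 5.62, 7.75, 10.7]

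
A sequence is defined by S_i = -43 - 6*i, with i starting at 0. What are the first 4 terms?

This is an arithmetic sequence.
i=0: S_0 = -43 + -6*0 = -43
i=1: S_1 = -43 + -6*1 = -49
i=2: S_2 = -43 + -6*2 = -55
i=3: S_3 = -43 + -6*3 = -61
The first 4 terms are: [-43, -49, -55, -61]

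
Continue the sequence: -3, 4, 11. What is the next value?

Differences: 4 - -3 = 7
This is an arithmetic sequence with common difference d = 7.
Next term = 11 + 7 = 18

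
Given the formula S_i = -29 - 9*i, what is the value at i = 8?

S_8 = -29 + -9*8 = -29 + -72 = -101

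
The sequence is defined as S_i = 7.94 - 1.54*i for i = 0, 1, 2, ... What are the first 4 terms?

This is an arithmetic sequence.
i=0: S_0 = 7.94 + -1.54*0 = 7.94
i=1: S_1 = 7.94 + -1.54*1 = 6.4
i=2: S_2 = 7.94 + -1.54*2 = 4.86
i=3: S_3 = 7.94 + -1.54*3 = 3.32
The first 4 terms are: [7.94, 6.4, 4.86, 3.32]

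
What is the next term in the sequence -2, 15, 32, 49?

Differences: 15 - -2 = 17
This is an arithmetic sequence with common difference d = 17.
Next term = 49 + 17 = 66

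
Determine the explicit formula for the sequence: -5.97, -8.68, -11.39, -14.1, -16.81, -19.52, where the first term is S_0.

Check differences: -8.68 - -5.97 = -2.71
-11.39 - -8.68 = -2.71
Common difference d = -2.71.
First term a = -5.97.
Formula: S_i = -5.97 - 2.71*i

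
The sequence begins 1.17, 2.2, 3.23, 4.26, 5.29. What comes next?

Differences: 2.2 - 1.17 = 1.03
This is an arithmetic sequence with common difference d = 1.03.
Next term = 5.29 + 1.03 = 6.32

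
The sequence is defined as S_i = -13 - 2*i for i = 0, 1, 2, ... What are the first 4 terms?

This is an arithmetic sequence.
i=0: S_0 = -13 + -2*0 = -13
i=1: S_1 = -13 + -2*1 = -15
i=2: S_2 = -13 + -2*2 = -17
i=3: S_3 = -13 + -2*3 = -19
The first 4 terms are: [-13, -15, -17, -19]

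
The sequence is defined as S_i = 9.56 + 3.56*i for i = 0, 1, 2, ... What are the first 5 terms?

This is an arithmetic sequence.
i=0: S_0 = 9.56 + 3.56*0 = 9.56
i=1: S_1 = 9.56 + 3.56*1 = 13.12
i=2: S_2 = 9.56 + 3.56*2 = 16.68
i=3: S_3 = 9.56 + 3.56*3 = 20.24
i=4: S_4 = 9.56 + 3.56*4 = 23.8
The first 5 terms are: [9.56, 13.12, 16.68, 20.24, 23.8]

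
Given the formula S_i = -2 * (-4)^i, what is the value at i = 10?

S_10 = -2 * (-4)^10 = -2 * 1048576 = -2097152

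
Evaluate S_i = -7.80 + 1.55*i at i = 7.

S_7 = -7.8 + 1.55*7 = -7.8 + 10.85 = 3.05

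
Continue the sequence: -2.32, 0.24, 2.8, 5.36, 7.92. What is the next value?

Differences: 0.24 - -2.32 = 2.56
This is an arithmetic sequence with common difference d = 2.56.
Next term = 7.92 + 2.56 = 10.48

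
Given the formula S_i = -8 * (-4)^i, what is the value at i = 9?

S_9 = -8 * (-4)^9 = -8 * -262144 = 2097152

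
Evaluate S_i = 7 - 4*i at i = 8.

S_8 = 7 + -4*8 = 7 + -32 = -25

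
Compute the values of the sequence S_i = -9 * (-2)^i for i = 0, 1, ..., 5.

This is a geometric sequence.
i=0: S_0 = -9 * (-2)^0 = -9
i=1: S_1 = -9 * (-2)^1 = 18
i=2: S_2 = -9 * (-2)^2 = -36
i=3: S_3 = -9 * (-2)^3 = 72
i=4: S_4 = -9 * (-2)^4 = -144
i=5: S_5 = -9 * (-2)^5 = 288
The first 6 terms are: [-9, 18, -36, 72, -144, 288]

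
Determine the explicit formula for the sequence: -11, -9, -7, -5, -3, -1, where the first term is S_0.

Check differences: -9 - -11 = 2
-7 - -9 = 2
Common difference d = 2.
First term a = -11.
Formula: S_i = -11 + 2*i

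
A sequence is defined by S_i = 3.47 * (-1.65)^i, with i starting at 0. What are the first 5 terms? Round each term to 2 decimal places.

This is a geometric sequence.
i=0: S_0 = 3.47 * (-1.65)^0 = 3.47
i=1: S_1 = 3.47 * (-1.65)^1 ≈ -5.73
i=2: S_2 = 3.47 * (-1.65)^2 ≈ 9.45
i=3: S_3 = 3.47 * (-1.65)^3 ≈ -15.59
i=4: S_4 = 3.47 * (-1.65)^4 ≈ 25.72
The first 5 terms are: [3.47, -5.73, 9.45, -15.59, 25.72]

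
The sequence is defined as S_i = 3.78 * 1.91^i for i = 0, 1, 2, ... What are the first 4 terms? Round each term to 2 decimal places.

This is a geometric sequence.
i=0: S_0 = 3.78 * 1.91^0 = 3.78
i=1: S_1 = 3.78 * 1.91^1 ≈ 7.22
i=2: S_2 = 3.78 * 1.91^2 ≈ 13.79
i=3: S_3 = 3.78 * 1.91^3 ≈ 26.34
The first 4 terms are: [3.78, 7.22, 13.79, 26.34]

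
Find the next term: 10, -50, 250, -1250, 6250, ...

Ratios: -50 / 10 = -5.0
This is a geometric sequence with common ratio r = -5.
Next term = 6250 * -5 = -31250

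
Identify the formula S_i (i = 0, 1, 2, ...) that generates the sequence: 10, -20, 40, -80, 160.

Check ratios: -20 / 10 = -2.0
Common ratio r = -2.
First term a = 10.
Formula: S_i = 10 * (-2)^i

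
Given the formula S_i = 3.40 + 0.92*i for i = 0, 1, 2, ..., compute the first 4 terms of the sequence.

This is an arithmetic sequence.
i=0: S_0 = 3.4 + 0.92*0 = 3.4
i=1: S_1 = 3.4 + 0.92*1 = 4.32
i=2: S_2 = 3.4 + 0.92*2 = 5.24
i=3: S_3 = 3.4 + 0.92*3 = 6.16
The first 4 terms are: [3.4, 4.32, 5.24, 6.16]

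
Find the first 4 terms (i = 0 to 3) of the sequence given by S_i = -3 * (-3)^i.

This is a geometric sequence.
i=0: S_0 = -3 * (-3)^0 = -3
i=1: S_1 = -3 * (-3)^1 = 9
i=2: S_2 = -3 * (-3)^2 = -27
i=3: S_3 = -3 * (-3)^3 = 81
The first 4 terms are: [-3, 9, -27, 81]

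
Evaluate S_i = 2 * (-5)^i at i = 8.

S_8 = 2 * (-5)^8 = 2 * 390625 = 781250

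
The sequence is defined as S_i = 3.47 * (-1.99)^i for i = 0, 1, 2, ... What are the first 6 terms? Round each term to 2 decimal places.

This is a geometric sequence.
i=0: S_0 = 3.47 * (-1.99)^0 = 3.47
i=1: S_1 = 3.47 * (-1.99)^1 ≈ -6.91
i=2: S_2 = 3.47 * (-1.99)^2 ≈ 13.74
i=3: S_3 = 3.47 * (-1.99)^3 ≈ -27.35
i=4: S_4 = 3.47 * (-1.99)^4 ≈ 54.42
i=5: S_5 = 3.47 * (-1.99)^5 ≈ -108.29
The first 6 terms are: [3.47, -6.91, 13.74, -27.35, 54.42, -108.29]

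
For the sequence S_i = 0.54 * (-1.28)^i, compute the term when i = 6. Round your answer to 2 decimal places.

S_6 = 0.54 * (-1.28)^6 ≈ 0.54 * 4.398 ≈ 2.37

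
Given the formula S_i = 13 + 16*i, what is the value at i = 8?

S_8 = 13 + 16*8 = 13 + 128 = 141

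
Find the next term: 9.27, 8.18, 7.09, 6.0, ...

Differences: 8.18 - 9.27 = -1.09
This is an arithmetic sequence with common difference d = -1.09.
Next term = 6.0 + -1.09 = 4.91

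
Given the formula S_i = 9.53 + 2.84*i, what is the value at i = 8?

S_8 = 9.53 + 2.84*8 = 9.53 + 22.72 = 32.25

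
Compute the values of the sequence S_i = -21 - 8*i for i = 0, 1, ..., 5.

This is an arithmetic sequence.
i=0: S_0 = -21 + -8*0 = -21
i=1: S_1 = -21 + -8*1 = -29
i=2: S_2 = -21 + -8*2 = -37
i=3: S_3 = -21 + -8*3 = -45
i=4: S_4 = -21 + -8*4 = -53
i=5: S_5 = -21 + -8*5 = -61
The first 6 terms are: [-21, -29, -37, -45, -53, -61]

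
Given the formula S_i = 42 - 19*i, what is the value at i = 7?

S_7 = 42 + -19*7 = 42 + -133 = -91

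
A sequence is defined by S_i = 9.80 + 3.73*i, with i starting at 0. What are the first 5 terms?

This is an arithmetic sequence.
i=0: S_0 = 9.8 + 3.73*0 = 9.8
i=1: S_1 = 9.8 + 3.73*1 = 13.53
i=2: S_2 = 9.8 + 3.73*2 = 17.26
i=3: S_3 = 9.8 + 3.73*3 = 20.99
i=4: S_4 = 9.8 + 3.73*4 = 24.72
The first 5 terms are: [9.8, 13.53, 17.26, 20.99, 24.72]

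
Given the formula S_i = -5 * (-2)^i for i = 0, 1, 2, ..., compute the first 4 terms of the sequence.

This is a geometric sequence.
i=0: S_0 = -5 * (-2)^0 = -5
i=1: S_1 = -5 * (-2)^1 = 10
i=2: S_2 = -5 * (-2)^2 = -20
i=3: S_3 = -5 * (-2)^3 = 40
The first 4 terms are: [-5, 10, -20, 40]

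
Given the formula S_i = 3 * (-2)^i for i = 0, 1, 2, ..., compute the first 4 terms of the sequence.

This is a geometric sequence.
i=0: S_0 = 3 * (-2)^0 = 3
i=1: S_1 = 3 * (-2)^1 = -6
i=2: S_2 = 3 * (-2)^2 = 12
i=3: S_3 = 3 * (-2)^3 = -24
The first 4 terms are: [3, -6, 12, -24]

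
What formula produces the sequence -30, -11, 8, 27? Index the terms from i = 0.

Check differences: -11 - -30 = 19
8 - -11 = 19
Common difference d = 19.
First term a = -30.
Formula: S_i = -30 + 19*i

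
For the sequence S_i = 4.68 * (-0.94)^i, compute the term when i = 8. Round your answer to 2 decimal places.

S_8 = 4.68 * (-0.94)^8 ≈ 4.68 * 0.6096 ≈ 2.85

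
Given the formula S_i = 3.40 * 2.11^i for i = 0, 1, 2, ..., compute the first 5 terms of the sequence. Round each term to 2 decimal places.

This is a geometric sequence.
i=0: S_0 = 3.4 * 2.11^0 = 3.4
i=1: S_1 = 3.4 * 2.11^1 ≈ 7.17
i=2: S_2 = 3.4 * 2.11^2 ≈ 15.14
i=3: S_3 = 3.4 * 2.11^3 ≈ 31.94
i=4: S_4 = 3.4 * 2.11^4 ≈ 67.39
The first 5 terms are: [3.4, 7.17, 15.14, 31.94, 67.39]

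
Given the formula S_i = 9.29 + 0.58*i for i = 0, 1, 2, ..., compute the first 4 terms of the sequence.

This is an arithmetic sequence.
i=0: S_0 = 9.29 + 0.58*0 = 9.29
i=1: S_1 = 9.29 + 0.58*1 = 9.87
i=2: S_2 = 9.29 + 0.58*2 = 10.45
i=3: S_3 = 9.29 + 0.58*3 = 11.03
The first 4 terms are: [9.29, 9.87, 10.45, 11.03]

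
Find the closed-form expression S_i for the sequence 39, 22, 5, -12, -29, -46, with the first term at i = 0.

Check differences: 22 - 39 = -17
5 - 22 = -17
Common difference d = -17.
First term a = 39.
Formula: S_i = 39 - 17*i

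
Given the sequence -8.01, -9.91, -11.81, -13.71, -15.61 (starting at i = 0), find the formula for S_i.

Check differences: -9.91 - -8.01 = -1.9
-11.81 - -9.91 = -1.9
Common difference d = -1.9.
First term a = -8.01.
Formula: S_i = -8.01 - 1.90*i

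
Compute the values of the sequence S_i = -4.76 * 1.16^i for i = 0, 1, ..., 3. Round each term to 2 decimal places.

This is a geometric sequence.
i=0: S_0 = -4.76 * 1.16^0 = -4.76
i=1: S_1 = -4.76 * 1.16^1 ≈ -5.52
i=2: S_2 = -4.76 * 1.16^2 ≈ -6.41
i=3: S_3 = -4.76 * 1.16^3 ≈ -7.43
The first 4 terms are: [-4.76, -5.52, -6.41, -7.43]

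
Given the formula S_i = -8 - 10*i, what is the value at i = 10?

S_10 = -8 + -10*10 = -8 + -100 = -108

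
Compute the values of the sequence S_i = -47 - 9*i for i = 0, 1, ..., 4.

This is an arithmetic sequence.
i=0: S_0 = -47 + -9*0 = -47
i=1: S_1 = -47 + -9*1 = -56
i=2: S_2 = -47 + -9*2 = -65
i=3: S_3 = -47 + -9*3 = -74
i=4: S_4 = -47 + -9*4 = -83
The first 5 terms are: [-47, -56, -65, -74, -83]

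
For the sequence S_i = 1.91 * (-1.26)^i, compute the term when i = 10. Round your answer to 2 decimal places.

S_10 = 1.91 * (-1.26)^10 ≈ 1.91 * 10.0857 ≈ 19.26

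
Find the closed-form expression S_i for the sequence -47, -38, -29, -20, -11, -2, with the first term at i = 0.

Check differences: -38 - -47 = 9
-29 - -38 = 9
Common difference d = 9.
First term a = -47.
Formula: S_i = -47 + 9*i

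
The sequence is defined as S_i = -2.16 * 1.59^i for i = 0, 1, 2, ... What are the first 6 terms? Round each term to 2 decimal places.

This is a geometric sequence.
i=0: S_0 = -2.16 * 1.59^0 = -2.16
i=1: S_1 = -2.16 * 1.59^1 ≈ -3.43
i=2: S_2 = -2.16 * 1.59^2 ≈ -5.46
i=3: S_3 = -2.16 * 1.59^3 ≈ -8.68
i=4: S_4 = -2.16 * 1.59^4 ≈ -13.81
i=5: S_5 = -2.16 * 1.59^5 ≈ -21.95
The first 6 terms are: [-2.16, -3.43, -5.46, -8.68, -13.81, -21.95]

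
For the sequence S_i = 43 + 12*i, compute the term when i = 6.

S_6 = 43 + 12*6 = 43 + 72 = 115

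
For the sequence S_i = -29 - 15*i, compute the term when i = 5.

S_5 = -29 + -15*5 = -29 + -75 = -104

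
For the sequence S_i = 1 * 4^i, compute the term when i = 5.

S_5 = 1 * 4^5 = 1 * 1024 = 1024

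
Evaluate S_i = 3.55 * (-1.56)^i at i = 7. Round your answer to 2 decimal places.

S_7 = 3.55 * (-1.56)^7 ≈ 3.55 * -22.4839 ≈ -79.82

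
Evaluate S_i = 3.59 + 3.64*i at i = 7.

S_7 = 3.59 + 3.64*7 = 3.59 + 25.48 = 29.07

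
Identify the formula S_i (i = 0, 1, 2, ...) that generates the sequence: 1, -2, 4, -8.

Check ratios: -2 / 1 = -2.0
Common ratio r = -2.
First term a = 1.
Formula: S_i = 1 * (-2)^i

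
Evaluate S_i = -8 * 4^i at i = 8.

S_8 = -8 * 4^8 = -8 * 65536 = -524288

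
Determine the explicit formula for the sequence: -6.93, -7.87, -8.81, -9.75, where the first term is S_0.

Check differences: -7.87 - -6.93 = -0.94
-8.81 - -7.87 = -0.94
Common difference d = -0.94.
First term a = -6.93.
Formula: S_i = -6.93 - 0.94*i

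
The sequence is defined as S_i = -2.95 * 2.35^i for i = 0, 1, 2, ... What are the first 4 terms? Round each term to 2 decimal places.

This is a geometric sequence.
i=0: S_0 = -2.95 * 2.35^0 = -2.95
i=1: S_1 = -2.95 * 2.35^1 ≈ -6.93
i=2: S_2 = -2.95 * 2.35^2 ≈ -16.29
i=3: S_3 = -2.95 * 2.35^3 ≈ -38.28
The first 4 terms are: [-2.95, -6.93, -16.29, -38.28]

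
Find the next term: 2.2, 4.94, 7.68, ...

Differences: 4.94 - 2.2 = 2.74
This is an arithmetic sequence with common difference d = 2.74.
Next term = 7.68 + 2.74 = 10.42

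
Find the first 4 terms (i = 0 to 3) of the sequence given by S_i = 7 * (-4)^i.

This is a geometric sequence.
i=0: S_0 = 7 * (-4)^0 = 7
i=1: S_1 = 7 * (-4)^1 = -28
i=2: S_2 = 7 * (-4)^2 = 112
i=3: S_3 = 7 * (-4)^3 = -448
The first 4 terms are: [7, -28, 112, -448]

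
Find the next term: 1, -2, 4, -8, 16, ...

Ratios: -2 / 1 = -2.0
This is a geometric sequence with common ratio r = -2.
Next term = 16 * -2 = -32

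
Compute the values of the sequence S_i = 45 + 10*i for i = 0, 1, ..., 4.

This is an arithmetic sequence.
i=0: S_0 = 45 + 10*0 = 45
i=1: S_1 = 45 + 10*1 = 55
i=2: S_2 = 45 + 10*2 = 65
i=3: S_3 = 45 + 10*3 = 75
i=4: S_4 = 45 + 10*4 = 85
The first 5 terms are: [45, 55, 65, 75, 85]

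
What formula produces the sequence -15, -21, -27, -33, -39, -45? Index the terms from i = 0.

Check differences: -21 - -15 = -6
-27 - -21 = -6
Common difference d = -6.
First term a = -15.
Formula: S_i = -15 - 6*i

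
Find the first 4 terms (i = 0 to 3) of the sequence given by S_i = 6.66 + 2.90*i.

This is an arithmetic sequence.
i=0: S_0 = 6.66 + 2.9*0 = 6.66
i=1: S_1 = 6.66 + 2.9*1 = 9.56
i=2: S_2 = 6.66 + 2.9*2 = 12.46
i=3: S_3 = 6.66 + 2.9*3 = 15.36
The first 4 terms are: [6.66, 9.56, 12.46, 15.36]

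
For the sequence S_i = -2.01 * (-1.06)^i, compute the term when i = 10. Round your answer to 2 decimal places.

S_10 = -2.01 * (-1.06)^10 ≈ -2.01 * 1.7908 ≈ -3.6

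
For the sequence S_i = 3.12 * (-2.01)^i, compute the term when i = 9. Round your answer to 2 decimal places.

S_9 = 3.12 * (-2.01)^9 ≈ 3.12 * -535.5062 ≈ -1670.78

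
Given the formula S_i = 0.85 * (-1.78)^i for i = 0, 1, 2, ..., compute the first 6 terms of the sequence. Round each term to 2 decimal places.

This is a geometric sequence.
i=0: S_0 = 0.85 * (-1.78)^0 = 0.85
i=1: S_1 = 0.85 * (-1.78)^1 ≈ -1.51
i=2: S_2 = 0.85 * (-1.78)^2 ≈ 2.69
i=3: S_3 = 0.85 * (-1.78)^3 ≈ -4.79
i=4: S_4 = 0.85 * (-1.78)^4 ≈ 8.53
i=5: S_5 = 0.85 * (-1.78)^5 ≈ -15.19
The first 6 terms are: [0.85, -1.51, 2.69, -4.79, 8.53, -15.19]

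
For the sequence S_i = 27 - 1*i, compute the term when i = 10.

S_10 = 27 + -1*10 = 27 + -10 = 17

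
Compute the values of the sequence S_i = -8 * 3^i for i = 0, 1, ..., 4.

This is a geometric sequence.
i=0: S_0 = -8 * 3^0 = -8
i=1: S_1 = -8 * 3^1 = -24
i=2: S_2 = -8 * 3^2 = -72
i=3: S_3 = -8 * 3^3 = -216
i=4: S_4 = -8 * 3^4 = -648
The first 5 terms are: [-8, -24, -72, -216, -648]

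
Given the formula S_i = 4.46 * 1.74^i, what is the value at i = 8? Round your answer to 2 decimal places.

S_8 = 4.46 * 1.74^8 ≈ 4.46 * 84.0222 ≈ 374.74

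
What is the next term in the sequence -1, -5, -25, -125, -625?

Ratios: -5 / -1 = 5.0
This is a geometric sequence with common ratio r = 5.
Next term = -625 * 5 = -3125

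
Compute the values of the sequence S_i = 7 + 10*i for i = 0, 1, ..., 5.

This is an arithmetic sequence.
i=0: S_0 = 7 + 10*0 = 7
i=1: S_1 = 7 + 10*1 = 17
i=2: S_2 = 7 + 10*2 = 27
i=3: S_3 = 7 + 10*3 = 37
i=4: S_4 = 7 + 10*4 = 47
i=5: S_5 = 7 + 10*5 = 57
The first 6 terms are: [7, 17, 27, 37, 47, 57]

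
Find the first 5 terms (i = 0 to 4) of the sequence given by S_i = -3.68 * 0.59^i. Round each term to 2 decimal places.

This is a geometric sequence.
i=0: S_0 = -3.68 * 0.59^0 = -3.68
i=1: S_1 = -3.68 * 0.59^1 ≈ -2.17
i=2: S_2 = -3.68 * 0.59^2 ≈ -1.28
i=3: S_3 = -3.68 * 0.59^3 ≈ -0.76
i=4: S_4 = -3.68 * 0.59^4 ≈ -0.45
The first 5 terms are: [-3.68, -2.17, -1.28, -0.76, -0.45]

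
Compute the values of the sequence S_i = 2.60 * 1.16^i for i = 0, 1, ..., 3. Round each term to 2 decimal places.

This is a geometric sequence.
i=0: S_0 = 2.6 * 1.16^0 = 2.6
i=1: S_1 = 2.6 * 1.16^1 ≈ 3.02
i=2: S_2 = 2.6 * 1.16^2 ≈ 3.5
i=3: S_3 = 2.6 * 1.16^3 ≈ 4.06
The first 4 terms are: [2.6, 3.02, 3.5, 4.06]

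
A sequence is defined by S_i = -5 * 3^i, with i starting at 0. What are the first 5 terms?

This is a geometric sequence.
i=0: S_0 = -5 * 3^0 = -5
i=1: S_1 = -5 * 3^1 = -15
i=2: S_2 = -5 * 3^2 = -45
i=3: S_3 = -5 * 3^3 = -135
i=4: S_4 = -5 * 3^4 = -405
The first 5 terms are: [-5, -15, -45, -135, -405]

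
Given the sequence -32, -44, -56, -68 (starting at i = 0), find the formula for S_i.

Check differences: -44 - -32 = -12
-56 - -44 = -12
Common difference d = -12.
First term a = -32.
Formula: S_i = -32 - 12*i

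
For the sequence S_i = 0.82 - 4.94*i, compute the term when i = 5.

S_5 = 0.82 + -4.94*5 = 0.82 + -24.7 = -23.88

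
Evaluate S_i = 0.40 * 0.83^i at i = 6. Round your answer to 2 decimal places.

S_6 = 0.4 * 0.83^6 ≈ 0.4 * 0.3269 ≈ 0.13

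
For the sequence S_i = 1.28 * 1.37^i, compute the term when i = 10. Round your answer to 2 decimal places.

S_10 = 1.28 * 1.37^10 ≈ 1.28 * 23.2919 ≈ 29.81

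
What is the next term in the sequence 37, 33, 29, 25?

Differences: 33 - 37 = -4
This is an arithmetic sequence with common difference d = -4.
Next term = 25 + -4 = 21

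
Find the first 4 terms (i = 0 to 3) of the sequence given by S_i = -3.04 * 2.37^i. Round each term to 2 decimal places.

This is a geometric sequence.
i=0: S_0 = -3.04 * 2.37^0 = -3.04
i=1: S_1 = -3.04 * 2.37^1 ≈ -7.2
i=2: S_2 = -3.04 * 2.37^2 ≈ -17.08
i=3: S_3 = -3.04 * 2.37^3 ≈ -40.47
The first 4 terms are: [-3.04, -7.2, -17.08, -40.47]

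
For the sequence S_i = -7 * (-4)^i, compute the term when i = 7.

S_7 = -7 * (-4)^7 = -7 * -16384 = 114688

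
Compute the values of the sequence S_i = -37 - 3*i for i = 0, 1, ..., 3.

This is an arithmetic sequence.
i=0: S_0 = -37 + -3*0 = -37
i=1: S_1 = -37 + -3*1 = -40
i=2: S_2 = -37 + -3*2 = -43
i=3: S_3 = -37 + -3*3 = -46
The first 4 terms are: [-37, -40, -43, -46]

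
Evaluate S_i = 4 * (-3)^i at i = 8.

S_8 = 4 * (-3)^8 = 4 * 6561 = 26244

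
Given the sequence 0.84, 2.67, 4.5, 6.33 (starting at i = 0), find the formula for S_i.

Check differences: 2.67 - 0.84 = 1.83
4.5 - 2.67 = 1.83
Common difference d = 1.83.
First term a = 0.84.
Formula: S_i = 0.84 + 1.83*i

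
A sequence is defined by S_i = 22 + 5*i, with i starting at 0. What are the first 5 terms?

This is an arithmetic sequence.
i=0: S_0 = 22 + 5*0 = 22
i=1: S_1 = 22 + 5*1 = 27
i=2: S_2 = 22 + 5*2 = 32
i=3: S_3 = 22 + 5*3 = 37
i=4: S_4 = 22 + 5*4 = 42
The first 5 terms are: [22, 27, 32, 37, 42]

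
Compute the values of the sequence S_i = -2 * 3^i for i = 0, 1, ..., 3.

This is a geometric sequence.
i=0: S_0 = -2 * 3^0 = -2
i=1: S_1 = -2 * 3^1 = -6
i=2: S_2 = -2 * 3^2 = -18
i=3: S_3 = -2 * 3^3 = -54
The first 4 terms are: [-2, -6, -18, -54]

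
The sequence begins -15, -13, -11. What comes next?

Differences: -13 - -15 = 2
This is an arithmetic sequence with common difference d = 2.
Next term = -11 + 2 = -9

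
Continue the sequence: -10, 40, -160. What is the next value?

Ratios: 40 / -10 = -4.0
This is a geometric sequence with common ratio r = -4.
Next term = -160 * -4 = 640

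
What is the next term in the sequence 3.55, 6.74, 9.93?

Differences: 6.74 - 3.55 = 3.19
This is an arithmetic sequence with common difference d = 3.19.
Next term = 9.93 + 3.19 = 13.12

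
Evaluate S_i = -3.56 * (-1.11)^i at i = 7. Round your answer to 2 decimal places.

S_7 = -3.56 * (-1.11)^7 ≈ -3.56 * -2.0762 ≈ 7.39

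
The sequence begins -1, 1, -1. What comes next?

Ratios: 1 / -1 = -1.0
This is a geometric sequence with common ratio r = -1.
Next term = -1 * -1 = 1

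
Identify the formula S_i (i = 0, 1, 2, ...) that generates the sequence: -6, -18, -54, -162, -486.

Check ratios: -18 / -6 = 3.0
Common ratio r = 3.
First term a = -6.
Formula: S_i = -6 * 3^i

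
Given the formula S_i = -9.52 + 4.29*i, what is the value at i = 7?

S_7 = -9.52 + 4.29*7 = -9.52 + 30.03 = 20.51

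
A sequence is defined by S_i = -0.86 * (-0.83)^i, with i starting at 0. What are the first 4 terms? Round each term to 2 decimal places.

This is a geometric sequence.
i=0: S_0 = -0.86 * (-0.83)^0 = -0.86
i=1: S_1 = -0.86 * (-0.83)^1 ≈ 0.71
i=2: S_2 = -0.86 * (-0.83)^2 ≈ -0.59
i=3: S_3 = -0.86 * (-0.83)^3 ≈ 0.49
The first 4 terms are: [-0.86, 0.71, -0.59, 0.49]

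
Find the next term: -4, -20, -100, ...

Ratios: -20 / -4 = 5.0
This is a geometric sequence with common ratio r = 5.
Next term = -100 * 5 = -500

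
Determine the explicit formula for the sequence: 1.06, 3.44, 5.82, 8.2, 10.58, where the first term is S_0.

Check differences: 3.44 - 1.06 = 2.38
5.82 - 3.44 = 2.38
Common difference d = 2.38.
First term a = 1.06.
Formula: S_i = 1.06 + 2.38*i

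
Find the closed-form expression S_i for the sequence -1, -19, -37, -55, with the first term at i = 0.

Check differences: -19 - -1 = -18
-37 - -19 = -18
Common difference d = -18.
First term a = -1.
Formula: S_i = -1 - 18*i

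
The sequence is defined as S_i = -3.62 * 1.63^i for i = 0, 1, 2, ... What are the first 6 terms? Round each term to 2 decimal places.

This is a geometric sequence.
i=0: S_0 = -3.62 * 1.63^0 = -3.62
i=1: S_1 = -3.62 * 1.63^1 ≈ -5.9
i=2: S_2 = -3.62 * 1.63^2 ≈ -9.62
i=3: S_3 = -3.62 * 1.63^3 ≈ -15.68
i=4: S_4 = -3.62 * 1.63^4 ≈ -25.55
i=5: S_5 = -3.62 * 1.63^5 ≈ -41.65
The first 6 terms are: [-3.62, -5.9, -9.62, -15.68, -25.55, -41.65]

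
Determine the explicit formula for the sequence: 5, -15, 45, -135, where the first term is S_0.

Check ratios: -15 / 5 = -3.0
Common ratio r = -3.
First term a = 5.
Formula: S_i = 5 * (-3)^i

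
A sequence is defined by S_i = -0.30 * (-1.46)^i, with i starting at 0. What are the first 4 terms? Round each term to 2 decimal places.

This is a geometric sequence.
i=0: S_0 = -0.3 * (-1.46)^0 = -0.3
i=1: S_1 = -0.3 * (-1.46)^1 ≈ 0.44
i=2: S_2 = -0.3 * (-1.46)^2 ≈ -0.64
i=3: S_3 = -0.3 * (-1.46)^3 ≈ 0.93
The first 4 terms are: [-0.3, 0.44, -0.64, 0.93]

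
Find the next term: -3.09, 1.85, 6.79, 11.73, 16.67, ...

Differences: 1.85 - -3.09 = 4.94
This is an arithmetic sequence with common difference d = 4.94.
Next term = 16.67 + 4.94 = 21.61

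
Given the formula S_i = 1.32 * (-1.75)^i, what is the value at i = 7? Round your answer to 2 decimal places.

S_7 = 1.32 * (-1.75)^7 ≈ 1.32 * -50.2651 ≈ -66.35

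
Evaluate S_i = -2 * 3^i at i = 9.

S_9 = -2 * 3^9 = -2 * 19683 = -39366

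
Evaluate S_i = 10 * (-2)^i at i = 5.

S_5 = 10 * (-2)^5 = 10 * -32 = -320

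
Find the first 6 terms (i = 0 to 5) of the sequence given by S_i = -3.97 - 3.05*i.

This is an arithmetic sequence.
i=0: S_0 = -3.97 + -3.05*0 = -3.97
i=1: S_1 = -3.97 + -3.05*1 = -7.02
i=2: S_2 = -3.97 + -3.05*2 = -10.07
i=3: S_3 = -3.97 + -3.05*3 = -13.12
i=4: S_4 = -3.97 + -3.05*4 = -16.17
i=5: S_5 = -3.97 + -3.05*5 = -19.22
The first 6 terms are: [-3.97, -7.02, -10.07, -13.12, -16.17, -19.22]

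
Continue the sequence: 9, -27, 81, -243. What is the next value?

Ratios: -27 / 9 = -3.0
This is a geometric sequence with common ratio r = -3.
Next term = -243 * -3 = 729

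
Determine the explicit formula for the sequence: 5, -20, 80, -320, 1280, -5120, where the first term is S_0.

Check ratios: -20 / 5 = -4.0
Common ratio r = -4.
First term a = 5.
Formula: S_i = 5 * (-4)^i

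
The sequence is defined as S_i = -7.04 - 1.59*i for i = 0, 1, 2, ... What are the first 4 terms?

This is an arithmetic sequence.
i=0: S_0 = -7.04 + -1.59*0 = -7.04
i=1: S_1 = -7.04 + -1.59*1 = -8.63
i=2: S_2 = -7.04 + -1.59*2 = -10.22
i=3: S_3 = -7.04 + -1.59*3 = -11.81
The first 4 terms are: [-7.04, -8.63, -10.22, -11.81]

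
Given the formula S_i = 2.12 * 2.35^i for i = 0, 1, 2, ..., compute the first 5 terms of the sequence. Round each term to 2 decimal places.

This is a geometric sequence.
i=0: S_0 = 2.12 * 2.35^0 = 2.12
i=1: S_1 = 2.12 * 2.35^1 ≈ 4.98
i=2: S_2 = 2.12 * 2.35^2 ≈ 11.71
i=3: S_3 = 2.12 * 2.35^3 ≈ 27.51
i=4: S_4 = 2.12 * 2.35^4 ≈ 64.66
The first 5 terms are: [2.12, 4.98, 11.71, 27.51, 64.66]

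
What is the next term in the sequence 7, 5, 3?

Differences: 5 - 7 = -2
This is an arithmetic sequence with common difference d = -2.
Next term = 3 + -2 = 1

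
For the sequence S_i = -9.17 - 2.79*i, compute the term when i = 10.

S_10 = -9.17 + -2.79*10 = -9.17 + -27.9 = -37.07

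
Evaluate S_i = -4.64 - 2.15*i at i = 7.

S_7 = -4.64 + -2.15*7 = -4.64 + -15.05 = -19.69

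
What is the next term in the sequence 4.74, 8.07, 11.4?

Differences: 8.07 - 4.74 = 3.33
This is an arithmetic sequence with common difference d = 3.33.
Next term = 11.4 + 3.33 = 14.73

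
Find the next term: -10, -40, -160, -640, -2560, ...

Ratios: -40 / -10 = 4.0
This is a geometric sequence with common ratio r = 4.
Next term = -2560 * 4 = -10240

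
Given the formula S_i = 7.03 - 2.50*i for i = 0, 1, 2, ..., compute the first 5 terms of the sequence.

This is an arithmetic sequence.
i=0: S_0 = 7.03 + -2.5*0 = 7.03
i=1: S_1 = 7.03 + -2.5*1 = 4.53
i=2: S_2 = 7.03 + -2.5*2 = 2.03
i=3: S_3 = 7.03 + -2.5*3 = -0.47
i=4: S_4 = 7.03 + -2.5*4 = -2.97
The first 5 terms are: [7.03, 4.53, 2.03, -0.47, -2.97]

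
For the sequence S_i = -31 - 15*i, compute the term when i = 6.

S_6 = -31 + -15*6 = -31 + -90 = -121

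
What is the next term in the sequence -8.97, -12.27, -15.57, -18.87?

Differences: -12.27 - -8.97 = -3.3
This is an arithmetic sequence with common difference d = -3.3.
Next term = -18.87 + -3.3 = -22.17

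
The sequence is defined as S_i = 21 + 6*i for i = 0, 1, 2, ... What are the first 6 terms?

This is an arithmetic sequence.
i=0: S_0 = 21 + 6*0 = 21
i=1: S_1 = 21 + 6*1 = 27
i=2: S_2 = 21 + 6*2 = 33
i=3: S_3 = 21 + 6*3 = 39
i=4: S_4 = 21 + 6*4 = 45
i=5: S_5 = 21 + 6*5 = 51
The first 6 terms are: [21, 27, 33, 39, 45, 51]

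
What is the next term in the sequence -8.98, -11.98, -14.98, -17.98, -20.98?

Differences: -11.98 - -8.98 = -3.0
This is an arithmetic sequence with common difference d = -3.0.
Next term = -20.98 + -3.0 = -23.98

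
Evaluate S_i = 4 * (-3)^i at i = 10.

S_10 = 4 * (-3)^10 = 4 * 59049 = 236196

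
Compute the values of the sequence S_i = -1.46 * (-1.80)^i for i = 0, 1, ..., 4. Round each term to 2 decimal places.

This is a geometric sequence.
i=0: S_0 = -1.46 * (-1.8)^0 = -1.46
i=1: S_1 = -1.46 * (-1.8)^1 ≈ 2.63
i=2: S_2 = -1.46 * (-1.8)^2 ≈ -4.73
i=3: S_3 = -1.46 * (-1.8)^3 ≈ 8.51
i=4: S_4 = -1.46 * (-1.8)^4 ≈ -15.33
The first 5 terms are: [-1.46, 2.63, -4.73, 8.51, -15.33]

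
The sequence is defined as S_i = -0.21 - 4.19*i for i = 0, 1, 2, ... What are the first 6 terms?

This is an arithmetic sequence.
i=0: S_0 = -0.21 + -4.19*0 = -0.21
i=1: S_1 = -0.21 + -4.19*1 = -4.4
i=2: S_2 = -0.21 + -4.19*2 = -8.59
i=3: S_3 = -0.21 + -4.19*3 = -12.78
i=4: S_4 = -0.21 + -4.19*4 = -16.97
i=5: S_5 = -0.21 + -4.19*5 = -21.16
The first 6 terms are: [-0.21, -4.4, -8.59, -12.78, -16.97, -21.16]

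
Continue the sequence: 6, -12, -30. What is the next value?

Differences: -12 - 6 = -18
This is an arithmetic sequence with common difference d = -18.
Next term = -30 + -18 = -48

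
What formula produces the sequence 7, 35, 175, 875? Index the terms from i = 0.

Check ratios: 35 / 7 = 5.0
Common ratio r = 5.
First term a = 7.
Formula: S_i = 7 * 5^i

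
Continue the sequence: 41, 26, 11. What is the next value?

Differences: 26 - 41 = -15
This is an arithmetic sequence with common difference d = -15.
Next term = 11 + -15 = -4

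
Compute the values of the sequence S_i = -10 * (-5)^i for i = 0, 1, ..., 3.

This is a geometric sequence.
i=0: S_0 = -10 * (-5)^0 = -10
i=1: S_1 = -10 * (-5)^1 = 50
i=2: S_2 = -10 * (-5)^2 = -250
i=3: S_3 = -10 * (-5)^3 = 1250
The first 4 terms are: [-10, 50, -250, 1250]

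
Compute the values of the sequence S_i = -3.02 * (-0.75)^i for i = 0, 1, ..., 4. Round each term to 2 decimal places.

This is a geometric sequence.
i=0: S_0 = -3.02 * (-0.75)^0 = -3.02
i=1: S_1 = -3.02 * (-0.75)^1 ≈ 2.27
i=2: S_2 = -3.02 * (-0.75)^2 ≈ -1.7
i=3: S_3 = -3.02 * (-0.75)^3 ≈ 1.27
i=4: S_4 = -3.02 * (-0.75)^4 ≈ -0.96
The first 5 terms are: [-3.02, 2.27, -1.7, 1.27, -0.96]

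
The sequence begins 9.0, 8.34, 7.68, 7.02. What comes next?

Differences: 8.34 - 9.0 = -0.66
This is an arithmetic sequence with common difference d = -0.66.
Next term = 7.02 + -0.66 = 6.36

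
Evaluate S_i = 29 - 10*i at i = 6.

S_6 = 29 + -10*6 = 29 + -60 = -31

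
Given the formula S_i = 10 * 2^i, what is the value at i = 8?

S_8 = 10 * 2^8 = 10 * 256 = 2560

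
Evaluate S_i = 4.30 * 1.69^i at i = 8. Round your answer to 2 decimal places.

S_8 = 4.3 * 1.69^8 ≈ 4.3 * 66.5417 ≈ 286.13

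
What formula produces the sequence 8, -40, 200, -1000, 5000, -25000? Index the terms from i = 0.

Check ratios: -40 / 8 = -5.0
Common ratio r = -5.
First term a = 8.
Formula: S_i = 8 * (-5)^i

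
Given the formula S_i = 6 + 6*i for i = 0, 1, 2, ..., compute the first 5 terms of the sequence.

This is an arithmetic sequence.
i=0: S_0 = 6 + 6*0 = 6
i=1: S_1 = 6 + 6*1 = 12
i=2: S_2 = 6 + 6*2 = 18
i=3: S_3 = 6 + 6*3 = 24
i=4: S_4 = 6 + 6*4 = 30
The first 5 terms are: [6, 12, 18, 24, 30]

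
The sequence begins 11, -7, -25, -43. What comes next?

Differences: -7 - 11 = -18
This is an arithmetic sequence with common difference d = -18.
Next term = -43 + -18 = -61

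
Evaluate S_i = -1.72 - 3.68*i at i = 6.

S_6 = -1.72 + -3.68*6 = -1.72 + -22.08 = -23.8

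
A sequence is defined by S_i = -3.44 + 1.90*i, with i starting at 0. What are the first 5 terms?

This is an arithmetic sequence.
i=0: S_0 = -3.44 + 1.9*0 = -3.44
i=1: S_1 = -3.44 + 1.9*1 = -1.54
i=2: S_2 = -3.44 + 1.9*2 = 0.36
i=3: S_3 = -3.44 + 1.9*3 = 2.26
i=4: S_4 = -3.44 + 1.9*4 = 4.16
The first 5 terms are: [-3.44, -1.54, 0.36, 2.26, 4.16]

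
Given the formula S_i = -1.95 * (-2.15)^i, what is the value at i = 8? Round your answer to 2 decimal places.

S_8 = -1.95 * (-2.15)^8 ≈ -1.95 * 456.5703 ≈ -890.31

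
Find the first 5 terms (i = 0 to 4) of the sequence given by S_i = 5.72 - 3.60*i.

This is an arithmetic sequence.
i=0: S_0 = 5.72 + -3.6*0 = 5.72
i=1: S_1 = 5.72 + -3.6*1 = 2.12
i=2: S_2 = 5.72 + -3.6*2 = -1.48
i=3: S_3 = 5.72 + -3.6*3 = -5.08
i=4: S_4 = 5.72 + -3.6*4 = -8.68
The first 5 terms are: [5.72, 2.12, -1.48, -5.08, -8.68]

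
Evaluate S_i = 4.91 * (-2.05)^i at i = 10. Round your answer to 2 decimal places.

S_10 = 4.91 * (-2.05)^10 ≈ 4.91 * 1310.8066 ≈ 6436.06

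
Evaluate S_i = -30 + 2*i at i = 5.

S_5 = -30 + 2*5 = -30 + 10 = -20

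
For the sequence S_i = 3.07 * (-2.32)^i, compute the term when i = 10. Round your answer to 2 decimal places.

S_10 = 3.07 * (-2.32)^10 ≈ 3.07 * 4517.3095 ≈ 13868.14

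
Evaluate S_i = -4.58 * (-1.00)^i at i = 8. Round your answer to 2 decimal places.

S_8 = -4.58 * (-1.0)^8 = -4.58 * 1 = -4.58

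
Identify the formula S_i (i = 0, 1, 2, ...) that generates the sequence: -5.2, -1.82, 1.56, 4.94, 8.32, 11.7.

Check differences: -1.82 - -5.2 = 3.38
1.56 - -1.82 = 3.38
Common difference d = 3.38.
First term a = -5.2.
Formula: S_i = -5.20 + 3.38*i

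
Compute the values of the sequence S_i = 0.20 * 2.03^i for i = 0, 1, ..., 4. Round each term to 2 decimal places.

This is a geometric sequence.
i=0: S_0 = 0.2 * 2.03^0 = 0.2
i=1: S_1 = 0.2 * 2.03^1 ≈ 0.41
i=2: S_2 = 0.2 * 2.03^2 ≈ 0.82
i=3: S_3 = 0.2 * 2.03^3 ≈ 1.67
i=4: S_4 = 0.2 * 2.03^4 ≈ 3.4
The first 5 terms are: [0.2, 0.41, 0.82, 1.67, 3.4]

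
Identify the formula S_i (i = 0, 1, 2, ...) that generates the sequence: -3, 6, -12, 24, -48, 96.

Check ratios: 6 / -3 = -2.0
Common ratio r = -2.
First term a = -3.
Formula: S_i = -3 * (-2)^i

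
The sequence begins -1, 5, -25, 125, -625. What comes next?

Ratios: 5 / -1 = -5.0
This is a geometric sequence with common ratio r = -5.
Next term = -625 * -5 = 3125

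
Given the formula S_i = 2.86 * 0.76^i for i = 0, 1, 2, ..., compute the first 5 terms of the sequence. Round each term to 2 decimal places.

This is a geometric sequence.
i=0: S_0 = 2.86 * 0.76^0 = 2.86
i=1: S_1 = 2.86 * 0.76^1 ≈ 2.17
i=2: S_2 = 2.86 * 0.76^2 ≈ 1.65
i=3: S_3 = 2.86 * 0.76^3 ≈ 1.26
i=4: S_4 = 2.86 * 0.76^4 ≈ 0.95
The first 5 terms are: [2.86, 2.17, 1.65, 1.26, 0.95]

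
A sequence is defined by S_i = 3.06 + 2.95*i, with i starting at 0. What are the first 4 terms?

This is an arithmetic sequence.
i=0: S_0 = 3.06 + 2.95*0 = 3.06
i=1: S_1 = 3.06 + 2.95*1 = 6.01
i=2: S_2 = 3.06 + 2.95*2 = 8.96
i=3: S_3 = 3.06 + 2.95*3 = 11.91
The first 4 terms are: [3.06, 6.01, 8.96, 11.91]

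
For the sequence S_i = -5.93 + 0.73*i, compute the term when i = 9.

S_9 = -5.93 + 0.73*9 = -5.93 + 6.57 = 0.64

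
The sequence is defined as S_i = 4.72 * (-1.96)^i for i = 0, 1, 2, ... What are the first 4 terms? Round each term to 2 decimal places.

This is a geometric sequence.
i=0: S_0 = 4.72 * (-1.96)^0 = 4.72
i=1: S_1 = 4.72 * (-1.96)^1 ≈ -9.25
i=2: S_2 = 4.72 * (-1.96)^2 ≈ 18.13
i=3: S_3 = 4.72 * (-1.96)^3 ≈ -35.54
The first 4 terms are: [4.72, -9.25, 18.13, -35.54]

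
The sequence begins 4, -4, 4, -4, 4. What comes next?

Ratios: -4 / 4 = -1.0
This is a geometric sequence with common ratio r = -1.
Next term = 4 * -1 = -4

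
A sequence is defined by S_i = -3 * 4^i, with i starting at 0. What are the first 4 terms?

This is a geometric sequence.
i=0: S_0 = -3 * 4^0 = -3
i=1: S_1 = -3 * 4^1 = -12
i=2: S_2 = -3 * 4^2 = -48
i=3: S_3 = -3 * 4^3 = -192
The first 4 terms are: [-3, -12, -48, -192]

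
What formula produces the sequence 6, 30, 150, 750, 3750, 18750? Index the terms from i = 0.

Check ratios: 30 / 6 = 5.0
Common ratio r = 5.
First term a = 6.
Formula: S_i = 6 * 5^i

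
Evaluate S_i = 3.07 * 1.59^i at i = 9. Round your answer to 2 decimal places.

S_9 = 3.07 * 1.59^9 ≈ 3.07 * 64.9492 ≈ 199.39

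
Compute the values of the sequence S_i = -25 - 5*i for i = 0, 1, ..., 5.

This is an arithmetic sequence.
i=0: S_0 = -25 + -5*0 = -25
i=1: S_1 = -25 + -5*1 = -30
i=2: S_2 = -25 + -5*2 = -35
i=3: S_3 = -25 + -5*3 = -40
i=4: S_4 = -25 + -5*4 = -45
i=5: S_5 = -25 + -5*5 = -50
The first 6 terms are: [-25, -30, -35, -40, -45, -50]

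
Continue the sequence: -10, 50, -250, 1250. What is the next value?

Ratios: 50 / -10 = -5.0
This is a geometric sequence with common ratio r = -5.
Next term = 1250 * -5 = -6250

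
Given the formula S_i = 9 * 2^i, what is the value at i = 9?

S_9 = 9 * 2^9 = 9 * 512 = 4608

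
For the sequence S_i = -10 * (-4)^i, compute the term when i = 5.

S_5 = -10 * (-4)^5 = -10 * -1024 = 10240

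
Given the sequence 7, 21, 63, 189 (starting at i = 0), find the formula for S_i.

Check ratios: 21 / 7 = 3.0
Common ratio r = 3.
First term a = 7.
Formula: S_i = 7 * 3^i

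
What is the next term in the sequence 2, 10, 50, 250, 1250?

Ratios: 10 / 2 = 5.0
This is a geometric sequence with common ratio r = 5.
Next term = 1250 * 5 = 6250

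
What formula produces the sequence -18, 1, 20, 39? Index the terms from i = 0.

Check differences: 1 - -18 = 19
20 - 1 = 19
Common difference d = 19.
First term a = -18.
Formula: S_i = -18 + 19*i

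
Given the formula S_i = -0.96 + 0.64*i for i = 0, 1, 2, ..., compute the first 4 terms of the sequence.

This is an arithmetic sequence.
i=0: S_0 = -0.96 + 0.64*0 = -0.96
i=1: S_1 = -0.96 + 0.64*1 = -0.32
i=2: S_2 = -0.96 + 0.64*2 = 0.32
i=3: S_3 = -0.96 + 0.64*3 = 0.96
The first 4 terms are: [-0.96, -0.32, 0.32, 0.96]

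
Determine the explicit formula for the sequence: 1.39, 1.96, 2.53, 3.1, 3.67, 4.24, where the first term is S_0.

Check differences: 1.96 - 1.39 = 0.57
2.53 - 1.96 = 0.57
Common difference d = 0.57.
First term a = 1.39.
Formula: S_i = 1.39 + 0.57*i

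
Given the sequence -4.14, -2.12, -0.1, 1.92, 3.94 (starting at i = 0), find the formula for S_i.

Check differences: -2.12 - -4.14 = 2.02
-0.1 - -2.12 = 2.02
Common difference d = 2.02.
First term a = -4.14.
Formula: S_i = -4.14 + 2.02*i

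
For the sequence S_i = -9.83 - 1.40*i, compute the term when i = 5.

S_5 = -9.83 + -1.4*5 = -9.83 + -7.0 = -16.83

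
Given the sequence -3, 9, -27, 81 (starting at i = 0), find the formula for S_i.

Check ratios: 9 / -3 = -3.0
Common ratio r = -3.
First term a = -3.
Formula: S_i = -3 * (-3)^i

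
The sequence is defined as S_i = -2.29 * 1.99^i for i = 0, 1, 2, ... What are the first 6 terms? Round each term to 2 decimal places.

This is a geometric sequence.
i=0: S_0 = -2.29 * 1.99^0 = -2.29
i=1: S_1 = -2.29 * 1.99^1 ≈ -4.56
i=2: S_2 = -2.29 * 1.99^2 ≈ -9.07
i=3: S_3 = -2.29 * 1.99^3 ≈ -18.05
i=4: S_4 = -2.29 * 1.99^4 ≈ -35.91
i=5: S_5 = -2.29 * 1.99^5 ≈ -71.47
The first 6 terms are: [-2.29, -4.56, -9.07, -18.05, -35.91, -71.47]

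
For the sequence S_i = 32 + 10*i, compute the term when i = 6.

S_6 = 32 + 10*6 = 32 + 60 = 92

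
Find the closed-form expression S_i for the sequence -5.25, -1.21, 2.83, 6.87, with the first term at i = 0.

Check differences: -1.21 - -5.25 = 4.04
2.83 - -1.21 = 4.04
Common difference d = 4.04.
First term a = -5.25.
Formula: S_i = -5.25 + 4.04*i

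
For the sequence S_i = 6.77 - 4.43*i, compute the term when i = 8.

S_8 = 6.77 + -4.43*8 = 6.77 + -35.44 = -28.67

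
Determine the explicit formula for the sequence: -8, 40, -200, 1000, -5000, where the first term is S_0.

Check ratios: 40 / -8 = -5.0
Common ratio r = -5.
First term a = -8.
Formula: S_i = -8 * (-5)^i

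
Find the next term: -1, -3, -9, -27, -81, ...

Ratios: -3 / -1 = 3.0
This is a geometric sequence with common ratio r = 3.
Next term = -81 * 3 = -243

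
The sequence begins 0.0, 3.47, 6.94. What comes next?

Differences: 3.47 - 0.0 = 3.47
This is an arithmetic sequence with common difference d = 3.47.
Next term = 6.94 + 3.47 = 10.41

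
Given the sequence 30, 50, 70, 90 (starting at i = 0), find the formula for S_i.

Check differences: 50 - 30 = 20
70 - 50 = 20
Common difference d = 20.
First term a = 30.
Formula: S_i = 30 + 20*i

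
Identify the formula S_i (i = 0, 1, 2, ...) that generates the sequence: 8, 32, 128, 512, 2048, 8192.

Check ratios: 32 / 8 = 4.0
Common ratio r = 4.
First term a = 8.
Formula: S_i = 8 * 4^i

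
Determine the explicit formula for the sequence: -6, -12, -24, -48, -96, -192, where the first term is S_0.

Check ratios: -12 / -6 = 2.0
Common ratio r = 2.
First term a = -6.
Formula: S_i = -6 * 2^i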